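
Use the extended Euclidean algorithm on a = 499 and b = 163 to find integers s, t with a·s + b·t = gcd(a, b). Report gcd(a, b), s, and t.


Euclidean algorithm on (499, 163) — divide until remainder is 0:
  499 = 3 · 163 + 10
  163 = 16 · 10 + 3
  10 = 3 · 3 + 1
  3 = 3 · 1 + 0
gcd(499, 163) = 1.
Track Bezout coefficients alongside the remainders: start with r₀ = 499 = a·1 + b·0 (s = 1, t = 0) and r₁ = 163 = a·0 + b·1 (s = 0, t = 1); each new remainder r_{k+1} = r_{k-1} − q_k·r_k inherits s_{k+1} = s_{k-1} − q_k·s_k, t_{k+1} = t_{k-1} − q_k·t_k, so r_k = a·s_k + b·t_k at every step:
  q = 3: r = 10, s = 1 − 3·0 = 1, t = 0 − 3·1 = -3  (check: 499·1 + 163·(-3) = 10)
  q = 16: r = 3, s = 0 − 16·1 = -16, t = 1 − 16·(-3) = 49  (check: 499·(-16) + 163·49 = 3)
  q = 3: r = 1, s = 1 − 3·(-16) = 49, t = -3 − 3·49 = -150  (check: 499·49 + 163·(-150) = 1)
The row with r = 1 (the gcd) gives the Bezout coefficients s = 49, t = -150.
Result: 499 · (49) + 163 · (-150) = 1.

gcd(499, 163) = 1; s = 49, t = -150 (check: 499·49 + 163·(-150) = 1).


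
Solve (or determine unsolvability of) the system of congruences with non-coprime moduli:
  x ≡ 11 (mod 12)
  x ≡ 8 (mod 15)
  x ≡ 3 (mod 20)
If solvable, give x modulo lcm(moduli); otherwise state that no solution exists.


Moduli 12, 15, 20 are not pairwise coprime, so CRT works modulo lcm(m_i) when all pairwise compatibility conditions hold.
Pairwise compatibility: gcd(m_i, m_j) must divide a_i - a_j for every pair.
Merge one congruence at a time:
  Start: x ≡ 11 (mod 12).
  Combine with x ≡ 8 (mod 15): gcd(12, 15) = 3; 8 - 11 = -3, which IS divisible by 3, so compatible.
    Write x = 11 + 12·t and substitute into x ≡ 8 (mod 15): 12·t ≡ 8 − 11 = -3 (mod 15).
    Divide the congruence (and modulus) by g = 3: 4·t ≡ -1 (mod 5).
    Reduce coefficients mod 5: 4·t ≡ 4 (mod 5).
    The inverse of 4 mod 5 is 4 (since 4·4 = 16 = 3·5 + 1), so t ≡ 4·4 = 16 ≡ 1 (mod 5).
    Then x = 11 + 12·1 = 23, valid modulo lcm(12, 15) = 60: x ≡ 23 (mod 60).
  Combine with x ≡ 3 (mod 20): gcd(60, 20) = 20; 3 - 23 = -20, which IS divisible by 20, so compatible.
    Write x = 23 + 60·t and substitute into x ≡ 3 (mod 20): 60·t ≡ 3 − 23 = -20 (mod 20).
    Divide the congruence (and modulus) by g = 20: 3·t ≡ -1 (mod 1).
    Modulo 1 every t works; take t = 0.
    Then x = 23 + 60·0 = 23, valid modulo lcm(60, 20) = 60: x ≡ 23 (mod 60).
Verify: 23 mod 12 = 11, 23 mod 15 = 8, 23 mod 20 = 3.

x ≡ 23 (mod 60).


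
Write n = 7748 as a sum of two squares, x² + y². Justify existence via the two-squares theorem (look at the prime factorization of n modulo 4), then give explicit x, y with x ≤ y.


Step 1: Factor n = 7748 = 2^2 · 13 · 149.
Step 2: Check the mod-4 condition on each prime factor: 2 = 2 (special); 13 ≡ 1 (mod 4), exponent 1; 149 ≡ 1 (mod 4), exponent 1.
All primes ≡ 3 (mod 4) appear to even exponent (or don't appear), so by the two-squares theorem n IS expressible as a sum of two squares.
Step 3: Build a representation. Group n = k² · m with k = 2 and m = 13 · 149 = 1937 (a product of primes ≡ 1 (mod 4)); a representation of m scales to one of n via (k·x)² + (k·y)² = k²(x² + y²). Each prime p ≡ 1 (mod 4) is itself a sum of two squares; find a² by testing p − a² for a perfect square:
  13: 13 − 1² = 12, 13 − 2² = 9 = 3² ⇒ 13 = 2² + 3².
  149: 149 − 1² = 148, 149 − 2² = 145, 149 − 3² = 140, 149 − 4² = 133, 149 − 5² = 124, 149 − 6² = 113, 149 − 7² = 100 = 10² ⇒ 149 = 7² + 10².
  Combine using the Brahmagupta–Fibonacci identity (a² + b²)(c² + d²) = (ac − bd)² + (ad + bc)² = (ac + bd)² + (ad − bc)²:
  13 · 149 = 1937: from (2² + 3²)(7² + 10²), take (2·7 − 3·10, 2·10 + 3·7) = (14 − 30, 20 + 21) = (-16, 41); dropping signs (only squares matter) gives (16, 41); check 16² + 41² = 256 + 1681 = 1937 ✓.
  Scale by k = 2: (2·16, 2·41) = (32, 82).
Step 4: Order so x ≤ y and verify: 32² + 82² = 1024 + 6724 = 7748 = n. ✓

n = 7748 = 32² + 82² (one valid representation with x ≤ y).


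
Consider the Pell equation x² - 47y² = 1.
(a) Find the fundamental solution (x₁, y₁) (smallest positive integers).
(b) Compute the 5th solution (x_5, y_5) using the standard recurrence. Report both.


Step 1: Find the fundamental solution (x₁, y₁) of x² - 47y² = 1.
  Expand √47 as a continued fraction. a₀ = ⌊√47⌋ = 6; iterate m_{k+1} = d_k·a_k − m_k, d_{k+1} = (47 − m_{k+1}²)/d_k, a_{k+1} = ⌊(a₀ + m_{k+1})/d_{k+1}⌋ (starting m₀ = 0, d₀ = 1), with convergents p_k = a_k·p_{k-1} + p_{k-2}, q_k = a_k·q_{k-1} + q_{k-2} (p₋₁ = 1, q₋₁ = 0):
  k = 0: a₀ = 6; p₀/q₀ = 6/1; p₀² − 47·q₀² = 36 − 47 = -11.
  k = 1: m = 6, d = 11, a = ⌊(6 + 6)/11⌋ = 1; p/q = (1·6 + 1)/(1·1 + 0) = 7/1; p² − 47·q² = 49 − 47 = 2.
  k = 2: m = 5, d = 2, a = ⌊(6 + 5)/2⌋ = 5; p/q = (5·7 + 6)/(5·1 + 1) = 41/6; p² − 47·q² = 1681 − 1692 = -11.
  k = 3: m = 5, d = 11, a = ⌊(6 + 5)/11⌋ = 1; p/q = (1·41 + 7)/(1·6 + 1) = 48/7; p² − 47·q² = 2304 − 2303 = 1.
  The first convergent with p² − 47·q² = 1 gives the fundamental solution (x₁, y₁) = (48, 7).
Step 2: Apply the recurrence (x_{n+1}, y_{n+1}) = (x₁x_n + 47y₁y_n, x₁y_n + y₁x_n) repeatedly.
  From (x_1, y_1) = (48, 7): x_2 = 48·48 + 47·7·7 = 4607; y_2 = 48·7 + 7·48 = 672.
  From (x_2, y_2) = (4607, 672): x_3 = 48·4607 + 47·7·672 = 442224; y_3 = 48·672 + 7·4607 = 64505.
  From (x_3, y_3) = (442224, 64505): x_4 = 48·442224 + 47·7·64505 = 42448897; y_4 = 48·64505 + 7·442224 = 6191808.
  From (x_4, y_4) = (42448897, 6191808): x_5 = 48·42448897 + 47·7·6191808 = 4074651888; y_5 = 48·6191808 + 7·42448897 = 594349063.
Step 3: Verify x_5² - 47·y_5² = 16602788008381964544 - 16602788008381964543 = 1 (should be 1). ✓

(x_1, y_1) = (48, 7); (x_5, y_5) = (4074651888, 594349063).


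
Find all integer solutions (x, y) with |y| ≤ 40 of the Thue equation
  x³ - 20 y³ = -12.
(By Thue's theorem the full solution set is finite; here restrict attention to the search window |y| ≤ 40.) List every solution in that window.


The equation is x³ - 20y³ = -12. For fixed y, x³ = 20·y³ − 12, so a solution requires the RHS to be a perfect cube.
Strategy: iterate y from -40 to 40, compute RHS = 20·y³ − 12, and check whether it is a (positive or negative) perfect cube.
Check small values of y:
  y = 0: RHS = -12 is not a perfect cube.
  y = 1: RHS = 8 = (2)³ ⇒ x = 2 works.
  y = -1: RHS = -32 is not a perfect cube.
  y = 2: RHS = 148 is not a perfect cube.
  y = -2: RHS = -172 is not a perfect cube.
  y = 3: RHS = 528 is not a perfect cube.
  y = -3: RHS = -552 is not a perfect cube.
Continuing the search up to |y| = 40 finds no further solutions beyond those listed.
Collected solutions: (2, 1).

Solutions (with |y| ≤ 40): (2, 1).


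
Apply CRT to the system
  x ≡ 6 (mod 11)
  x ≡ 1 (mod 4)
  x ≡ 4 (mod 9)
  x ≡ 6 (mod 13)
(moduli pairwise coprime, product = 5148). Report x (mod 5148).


Product of moduli M = 11 · 4 · 9 · 13 = 5148.
Merge one congruence at a time:
  Start: x ≡ 6 (mod 11).
  Combine with x ≡ 1 (mod 4); new modulus lcm = 44.
    Write x = 6 + 11·t and substitute into x ≡ 1 (mod 4): 11·t ≡ 1 − 6 = -5 (mod 4).
    Reduce coefficients mod 4: 3·t ≡ 3 (mod 4).
    The inverse of 3 mod 4 is 3 (since 3·3 = 9 = 2·4 + 1), so t ≡ 3·3 = 9 ≡ 1 (mod 4).
    Then x = 6 + 11·1 = 17, valid modulo lcm(11, 4) = 44: x ≡ 17 (mod 44).
  Combine with x ≡ 4 (mod 9); new modulus lcm = 396.
    Write x = 17 + 44·t and substitute into x ≡ 4 (mod 9): 44·t ≡ 4 − 17 = -13 (mod 9).
    Reduce coefficients mod 9: 8·t ≡ 5 (mod 9).
    The inverse of 8 mod 9 is 8 (since 8·8 = 64 = 7·9 + 1), so t ≡ 8·5 = 40 ≡ 4 (mod 9).
    Then x = 17 + 44·4 = 193, valid modulo lcm(44, 9) = 396: x ≡ 193 (mod 396).
  Combine with x ≡ 6 (mod 13); new modulus lcm = 5148.
    Write x = 193 + 396·t and substitute into x ≡ 6 (mod 13): 396·t ≡ 6 − 193 = -187 (mod 13).
    Reduce coefficients mod 13: 6·t ≡ 8 (mod 13).
    The inverse of 6 mod 13 is 11 (since 6·11 = 66 = 5·13 + 1), so t ≡ 11·8 = 88 ≡ 10 (mod 13).
    Then x = 193 + 396·10 = 4153, valid modulo lcm(396, 13) = 5148: x ≡ 4153 (mod 5148).
Verify against each original: 4153 mod 11 = 6, 4153 mod 4 = 1, 4153 mod 9 = 4, 4153 mod 13 = 6.

x ≡ 4153 (mod 5148).


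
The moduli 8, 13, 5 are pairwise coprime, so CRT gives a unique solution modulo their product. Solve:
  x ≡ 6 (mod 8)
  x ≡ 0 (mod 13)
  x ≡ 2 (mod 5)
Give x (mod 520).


Moduli 8, 13, 5 are pairwise coprime; by CRT there is a unique solution modulo M = 8 · 13 · 5 = 520.
Solve pairwise, accumulating the modulus:
  Start with x ≡ 6 (mod 8).
  Combine with x ≡ 0 (mod 13): since gcd(8, 13) = 1, we get a unique residue mod 104.
    Write x = 6 + 8·t and substitute into x ≡ 0 (mod 13): 8·t ≡ 0 − 6 = -6 (mod 13).
    Reduce coefficients mod 13: 8·t ≡ 7 (mod 13).
    The inverse of 8 mod 13 is 5 (since 8·5 = 40 = 3·13 + 1), so t ≡ 5·7 = 35 ≡ 9 (mod 13).
    Then x = 6 + 8·9 = 78, valid modulo lcm(8, 13) = 104: x ≡ 78 (mod 104).
  Combine with x ≡ 2 (mod 5): since gcd(104, 5) = 1, we get a unique residue mod 520.
    Write x = 78 + 104·t and substitute into x ≡ 2 (mod 5): 104·t ≡ 2 − 78 = -76 (mod 5).
    Reduce coefficients mod 5: 4·t ≡ 4 (mod 5).
    The inverse of 4 mod 5 is 4 (since 4·4 = 16 = 3·5 + 1), so t ≡ 4·4 = 16 ≡ 1 (mod 5).
    Then x = 78 + 104·1 = 182, valid modulo lcm(104, 5) = 520: x ≡ 182 (mod 520).
Verify: 182 mod 8 = 6 ✓, 182 mod 13 = 0 ✓, 182 mod 5 = 2 ✓.

x ≡ 182 (mod 520).


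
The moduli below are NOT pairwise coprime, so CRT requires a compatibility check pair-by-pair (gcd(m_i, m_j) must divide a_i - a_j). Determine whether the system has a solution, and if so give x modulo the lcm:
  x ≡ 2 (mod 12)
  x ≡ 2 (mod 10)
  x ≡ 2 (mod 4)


Moduli 12, 10, 4 are not pairwise coprime, so CRT works modulo lcm(m_i) when all pairwise compatibility conditions hold.
Pairwise compatibility: gcd(m_i, m_j) must divide a_i - a_j for every pair.
Merge one congruence at a time:
  Start: x ≡ 2 (mod 12).
  Combine with x ≡ 2 (mod 10): gcd(12, 10) = 2; 2 - 2 = 0, which IS divisible by 2, so compatible.
    Write x = 2 + 12·t and substitute into x ≡ 2 (mod 10): 12·t ≡ 2 − 2 = 0 (mod 10).
    Divide the congruence (and modulus) by g = 2: 6·t ≡ 0 (mod 5).
    Reduce coefficients mod 5: 1·t ≡ 0 (mod 5).
    So t ≡ 0 (mod 5).
    Then x = 2 + 12·0 = 2, valid modulo lcm(12, 10) = 60: x ≡ 2 (mod 60).
  Combine with x ≡ 2 (mod 4): gcd(60, 4) = 4; 2 - 2 = 0, which IS divisible by 4, so compatible.
    Write x = 2 + 60·t and substitute into x ≡ 2 (mod 4): 60·t ≡ 2 − 2 = 0 (mod 4).
    Divide the congruence (and modulus) by g = 4: 15·t ≡ 0 (mod 1).
    Modulo 1 every t works; take t = 0.
    Then x = 2 + 60·0 = 2, valid modulo lcm(60, 4) = 60: x ≡ 2 (mod 60).
Verify: 2 mod 12 = 2, 2 mod 10 = 2, 2 mod 4 = 2.

x ≡ 2 (mod 60).


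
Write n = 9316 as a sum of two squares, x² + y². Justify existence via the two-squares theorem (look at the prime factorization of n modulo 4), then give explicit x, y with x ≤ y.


Step 1: Factor n = 9316 = 2^2 · 17 · 137.
Step 2: Check the mod-4 condition on each prime factor: 2 = 2 (special); 17 ≡ 1 (mod 4), exponent 1; 137 ≡ 1 (mod 4), exponent 1.
All primes ≡ 3 (mod 4) appear to even exponent (or don't appear), so by the two-squares theorem n IS expressible as a sum of two squares.
Step 3: Build a representation. Group n = k² · m with k = 2 and m = 17 · 137 = 2329 (a product of primes ≡ 1 (mod 4)); a representation of m scales to one of n via (k·x)² + (k·y)² = k²(x² + y²). Each prime p ≡ 1 (mod 4) is itself a sum of two squares; find a² by testing p − a² for a perfect square:
  17: 17 − 1² = 16 = 4² ⇒ 17 = 1² + 4².
  137: 137 − 1² = 136, 137 − 2² = 133, 137 − 3² = 128, 137 − 4² = 121 = 11² ⇒ 137 = 4² + 11².
  Combine using the Brahmagupta–Fibonacci identity (a² + b²)(c² + d²) = (ac − bd)² + (ad + bc)² = (ac + bd)² + (ad − bc)²:
  17 · 137 = 2329: from (1² + 4²)(4² + 11²), take (1·4 − 4·11, 1·11 + 4·4) = (4 − 44, 11 + 16) = (-40, 27); dropping signs (only squares matter) gives (40, 27); check 40² + 27² = 1600 + 729 = 2329 ✓.
  Scale by k = 2: (2·40, 2·27) = (80, 54).
Step 4: Order so x ≤ y and verify: 54² + 80² = 2916 + 6400 = 9316 = n. ✓

n = 9316 = 54² + 80² (one valid representation with x ≤ y).


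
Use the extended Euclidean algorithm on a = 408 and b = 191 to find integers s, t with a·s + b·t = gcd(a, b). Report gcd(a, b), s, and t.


Euclidean algorithm on (408, 191) — divide until remainder is 0:
  408 = 2 · 191 + 26
  191 = 7 · 26 + 9
  26 = 2 · 9 + 8
  9 = 1 · 8 + 1
  8 = 8 · 1 + 0
gcd(408, 191) = 1.
Track Bezout coefficients alongside the remainders: start with r₀ = 408 = a·1 + b·0 (s = 1, t = 0) and r₁ = 191 = a·0 + b·1 (s = 0, t = 1); each new remainder r_{k+1} = r_{k-1} − q_k·r_k inherits s_{k+1} = s_{k-1} − q_k·s_k, t_{k+1} = t_{k-1} − q_k·t_k, so r_k = a·s_k + b·t_k at every step:
  q = 2: r = 26, s = 1 − 2·0 = 1, t = 0 − 2·1 = -2  (check: 408·1 + 191·(-2) = 26)
  q = 7: r = 9, s = 0 − 7·1 = -7, t = 1 − 7·(-2) = 15  (check: 408·(-7) + 191·15 = 9)
  q = 2: r = 8, s = 1 − 2·(-7) = 15, t = -2 − 2·15 = -32  (check: 408·15 + 191·(-32) = 8)
  q = 1: r = 1, s = -7 − 1·15 = -22, t = 15 − 1·(-32) = 47  (check: 408·(-22) + 191·47 = 1)
The row with r = 1 (the gcd) gives the Bezout coefficients s = -22, t = 47.
Result: 408 · (-22) + 191 · (47) = 1.

gcd(408, 191) = 1; s = -22, t = 47 (check: 408·(-22) + 191·47 = 1).


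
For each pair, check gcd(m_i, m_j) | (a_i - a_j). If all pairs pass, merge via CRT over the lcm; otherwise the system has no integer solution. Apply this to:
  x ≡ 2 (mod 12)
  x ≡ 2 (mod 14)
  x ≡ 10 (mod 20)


Moduli 12, 14, 20 are not pairwise coprime, so CRT works modulo lcm(m_i) when all pairwise compatibility conditions hold.
Pairwise compatibility: gcd(m_i, m_j) must divide a_i - a_j for every pair.
Merge one congruence at a time:
  Start: x ≡ 2 (mod 12).
  Combine with x ≡ 2 (mod 14): gcd(12, 14) = 2; 2 - 2 = 0, which IS divisible by 2, so compatible.
    Write x = 2 + 12·t and substitute into x ≡ 2 (mod 14): 12·t ≡ 2 − 2 = 0 (mod 14).
    Divide the congruence (and modulus) by g = 2: 6·t ≡ 0 (mod 7).
    The inverse of 6 mod 7 is 6 (since 6·6 = 36 = 5·7 + 1), so t ≡ 6·0 = 0 ≡ 0 (mod 7).
    Then x = 2 + 12·0 = 2, valid modulo lcm(12, 14) = 84: x ≡ 2 (mod 84).
  Combine with x ≡ 10 (mod 20): gcd(84, 20) = 4; 10 - 2 = 8, which IS divisible by 4, so compatible.
    Write x = 2 + 84·t and substitute into x ≡ 10 (mod 20): 84·t ≡ 10 − 2 = 8 (mod 20).
    Divide the congruence (and modulus) by g = 4: 21·t ≡ 2 (mod 5).
    Reduce coefficients mod 5: 1·t ≡ 2 (mod 5).
    So t ≡ 2 (mod 5).
    Then x = 2 + 84·2 = 170, valid modulo lcm(84, 20) = 420: x ≡ 170 (mod 420).
Verify: 170 mod 12 = 2, 170 mod 14 = 2, 170 mod 20 = 10.

x ≡ 170 (mod 420).


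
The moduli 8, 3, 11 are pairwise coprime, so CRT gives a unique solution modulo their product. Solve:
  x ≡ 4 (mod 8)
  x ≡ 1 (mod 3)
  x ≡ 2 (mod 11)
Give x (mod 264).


Moduli 8, 3, 11 are pairwise coprime; by CRT there is a unique solution modulo M = 8 · 3 · 11 = 264.
Solve pairwise, accumulating the modulus:
  Start with x ≡ 4 (mod 8).
  Combine with x ≡ 1 (mod 3): since gcd(8, 3) = 1, we get a unique residue mod 24.
    Write x = 4 + 8·t and substitute into x ≡ 1 (mod 3): 8·t ≡ 1 − 4 = -3 (mod 3).
    Reduce coefficients mod 3: 2·t ≡ 0 (mod 3).
    The inverse of 2 mod 3 is 2 (since 2·2 = 4 = 1·3 + 1), so t ≡ 2·0 = 0 ≡ 0 (mod 3).
    Then x = 4 + 8·0 = 4, valid modulo lcm(8, 3) = 24: x ≡ 4 (mod 24).
  Combine with x ≡ 2 (mod 11): since gcd(24, 11) = 1, we get a unique residue mod 264.
    Write x = 4 + 24·t and substitute into x ≡ 2 (mod 11): 24·t ≡ 2 − 4 = -2 (mod 11).
    Reduce coefficients mod 11: 2·t ≡ 9 (mod 11).
    The inverse of 2 mod 11 is 6 (since 2·6 = 12 = 1·11 + 1), so t ≡ 6·9 = 54 ≡ 10 (mod 11).
    Then x = 4 + 24·10 = 244, valid modulo lcm(24, 11) = 264: x ≡ 244 (mod 264).
Verify: 244 mod 8 = 4 ✓, 244 mod 3 = 1 ✓, 244 mod 11 = 2 ✓.

x ≡ 244 (mod 264).


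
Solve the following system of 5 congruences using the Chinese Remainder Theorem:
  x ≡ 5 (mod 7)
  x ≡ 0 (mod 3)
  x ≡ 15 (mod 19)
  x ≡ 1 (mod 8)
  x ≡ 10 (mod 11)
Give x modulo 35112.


Product of moduli M = 7 · 3 · 19 · 8 · 11 = 35112.
Merge one congruence at a time:
  Start: x ≡ 5 (mod 7).
  Combine with x ≡ 0 (mod 3); new modulus lcm = 21.
    Write x = 5 + 7·t and substitute into x ≡ 0 (mod 3): 7·t ≡ 0 − 5 = -5 (mod 3).
    Reduce coefficients mod 3: 1·t ≡ 1 (mod 3).
    So t ≡ 1 (mod 3).
    Then x = 5 + 7·1 = 12, valid modulo lcm(7, 3) = 21: x ≡ 12 (mod 21).
  Combine with x ≡ 15 (mod 19); new modulus lcm = 399.
    Write x = 12 + 21·t and substitute into x ≡ 15 (mod 19): 21·t ≡ 15 − 12 = 3 (mod 19).
    Reduce coefficients mod 19: 2·t ≡ 3 (mod 19).
    The inverse of 2 mod 19 is 10 (since 2·10 = 20 = 1·19 + 1), so t ≡ 10·3 = 30 ≡ 11 (mod 19).
    Then x = 12 + 21·11 = 243, valid modulo lcm(21, 19) = 399: x ≡ 243 (mod 399).
  Combine with x ≡ 1 (mod 8); new modulus lcm = 3192.
    Write x = 243 + 399·t and substitute into x ≡ 1 (mod 8): 399·t ≡ 1 − 243 = -242 (mod 8).
    Reduce coefficients mod 8: 7·t ≡ 6 (mod 8).
    The inverse of 7 mod 8 is 7 (since 7·7 = 49 = 6·8 + 1), so t ≡ 7·6 = 42 ≡ 2 (mod 8).
    Then x = 243 + 399·2 = 1041, valid modulo lcm(399, 8) = 3192: x ≡ 1041 (mod 3192).
  Combine with x ≡ 10 (mod 11); new modulus lcm = 35112.
    Write x = 1041 + 3192·t and substitute into x ≡ 10 (mod 11): 3192·t ≡ 10 − 1041 = -1031 (mod 11).
    Reduce coefficients mod 11: 2·t ≡ 3 (mod 11).
    The inverse of 2 mod 11 is 6 (since 2·6 = 12 = 1·11 + 1), so t ≡ 6·3 = 18 ≡ 7 (mod 11).
    Then x = 1041 + 3192·7 = 23385, valid modulo lcm(3192, 11) = 35112: x ≡ 23385 (mod 35112).
Verify against each original: 23385 mod 7 = 5, 23385 mod 3 = 0, 23385 mod 19 = 15, 23385 mod 8 = 1, 23385 mod 11 = 10.

x ≡ 23385 (mod 35112).


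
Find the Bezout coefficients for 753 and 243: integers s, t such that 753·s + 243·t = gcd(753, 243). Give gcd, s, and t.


Euclidean algorithm on (753, 243) — divide until remainder is 0:
  753 = 3 · 243 + 24
  243 = 10 · 24 + 3
  24 = 8 · 3 + 0
gcd(753, 243) = 3.
Track Bezout coefficients alongside the remainders: start with r₀ = 753 = a·1 + b·0 (s = 1, t = 0) and r₁ = 243 = a·0 + b·1 (s = 0, t = 1); each new remainder r_{k+1} = r_{k-1} − q_k·r_k inherits s_{k+1} = s_{k-1} − q_k·s_k, t_{k+1} = t_{k-1} − q_k·t_k, so r_k = a·s_k + b·t_k at every step:
  q = 3: r = 24, s = 1 − 3·0 = 1, t = 0 − 3·1 = -3  (check: 753·1 + 243·(-3) = 24)
  q = 10: r = 3, s = 0 − 10·1 = -10, t = 1 − 10·(-3) = 31  (check: 753·(-10) + 243·31 = 3)
The row with r = 3 (the gcd) gives the Bezout coefficients s = -10, t = 31.
Result: 753 · (-10) + 243 · (31) = 3.

gcd(753, 243) = 3; s = -10, t = 31 (check: 753·(-10) + 243·31 = 3).


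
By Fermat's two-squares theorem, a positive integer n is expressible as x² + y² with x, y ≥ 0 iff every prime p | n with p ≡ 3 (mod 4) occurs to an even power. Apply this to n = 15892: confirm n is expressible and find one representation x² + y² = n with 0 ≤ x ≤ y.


Step 1: Factor n = 15892 = 2^2 · 29 · 137.
Step 2: Check the mod-4 condition on each prime factor: 2 = 2 (special); 29 ≡ 1 (mod 4), exponent 1; 137 ≡ 1 (mod 4), exponent 1.
All primes ≡ 3 (mod 4) appear to even exponent (or don't appear), so by the two-squares theorem n IS expressible as a sum of two squares.
Step 3: Build a representation. Group n = k² · m with k = 2 and m = 29 · 137 = 3973 (a product of primes ≡ 1 (mod 4)); a representation of m scales to one of n via (k·x)² + (k·y)² = k²(x² + y²). Each prime p ≡ 1 (mod 4) is itself a sum of two squares; find a² by testing p − a² for a perfect square:
  29: 29 − 1² = 28, 29 − 2² = 25 = 5² ⇒ 29 = 2² + 5².
  137: 137 − 1² = 136, 137 − 2² = 133, 137 − 3² = 128, 137 − 4² = 121 = 11² ⇒ 137 = 4² + 11².
  Combine using the Brahmagupta–Fibonacci identity (a² + b²)(c² + d²) = (ac − bd)² + (ad + bc)² = (ac + bd)² + (ad − bc)²:
  29 · 137 = 3973: from (2² + 5²)(4² + 11²), take (2·4 − 5·11, 2·11 + 5·4) = (8 − 55, 22 + 20) = (-47, 42); dropping signs (only squares matter) gives (47, 42); check 47² + 42² = 2209 + 1764 = 3973 ✓.
  Scale by k = 2: (2·47, 2·42) = (94, 84).
Step 4: Order so x ≤ y and verify: 84² + 94² = 7056 + 8836 = 15892 = n. ✓

n = 15892 = 84² + 94² (one valid representation with x ≤ y).


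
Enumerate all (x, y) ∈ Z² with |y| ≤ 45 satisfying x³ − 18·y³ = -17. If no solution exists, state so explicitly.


The equation is x³ - 18y³ = -17. For fixed y, x³ = 18·y³ − 17, so a solution requires the RHS to be a perfect cube.
Strategy: iterate y from -45 to 45, compute RHS = 18·y³ − 17, and check whether it is a (positive or negative) perfect cube.
Check small values of y:
  y = 0: RHS = -17 is not a perfect cube.
  y = 1: RHS = 1 = (1)³ ⇒ x = 1 works.
  y = -1: RHS = -35 is not a perfect cube.
  y = 2: RHS = 127 is not a perfect cube.
  y = -2: RHS = -161 is not a perfect cube.
  y = 3: RHS = 469 is not a perfect cube.
  y = -3: RHS = -503 is not a perfect cube.
Continuing the search up to |y| = 45 finds no further solutions beyond those listed.
Collected solutions: (1, 1).

Solutions (with |y| ≤ 45): (1, 1).


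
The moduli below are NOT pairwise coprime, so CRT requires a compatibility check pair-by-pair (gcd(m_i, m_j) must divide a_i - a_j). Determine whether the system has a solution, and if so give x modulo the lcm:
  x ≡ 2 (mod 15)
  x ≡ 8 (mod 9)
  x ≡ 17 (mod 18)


Moduli 15, 9, 18 are not pairwise coprime, so CRT works modulo lcm(m_i) when all pairwise compatibility conditions hold.
Pairwise compatibility: gcd(m_i, m_j) must divide a_i - a_j for every pair.
Merge one congruence at a time:
  Start: x ≡ 2 (mod 15).
  Combine with x ≡ 8 (mod 9): gcd(15, 9) = 3; 8 - 2 = 6, which IS divisible by 3, so compatible.
    Write x = 2 + 15·t and substitute into x ≡ 8 (mod 9): 15·t ≡ 8 − 2 = 6 (mod 9).
    Divide the congruence (and modulus) by g = 3: 5·t ≡ 2 (mod 3).
    Reduce coefficients mod 3: 2·t ≡ 2 (mod 3).
    The inverse of 2 mod 3 is 2 (since 2·2 = 4 = 1·3 + 1), so t ≡ 2·2 = 4 ≡ 1 (mod 3).
    Then x = 2 + 15·1 = 17, valid modulo lcm(15, 9) = 45: x ≡ 17 (mod 45).
  Combine with x ≡ 17 (mod 18): gcd(45, 18) = 9; 17 - 17 = 0, which IS divisible by 9, so compatible.
    Write x = 17 + 45·t and substitute into x ≡ 17 (mod 18): 45·t ≡ 17 − 17 = 0 (mod 18).
    Divide the congruence (and modulus) by g = 9: 5·t ≡ 0 (mod 2).
    Reduce coefficients mod 2: 1·t ≡ 0 (mod 2).
    So t ≡ 0 (mod 2).
    Then x = 17 + 45·0 = 17, valid modulo lcm(45, 18) = 90: x ≡ 17 (mod 90).
Verify: 17 mod 15 = 2, 17 mod 9 = 8, 17 mod 18 = 17.

x ≡ 17 (mod 90).


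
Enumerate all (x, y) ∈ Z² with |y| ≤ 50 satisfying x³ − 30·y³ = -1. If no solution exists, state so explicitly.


The equation is x³ - 30y³ = -1. For fixed y, x³ = 30·y³ − 1, so a solution requires the RHS to be a perfect cube.
Strategy: iterate y from -50 to 50, compute RHS = 30·y³ − 1, and check whether it is a (positive or negative) perfect cube.
Check small values of y:
  y = 0: RHS = -1 = (-1)³ ⇒ x = -1 works.
  y = 1: RHS = 29 is not a perfect cube.
  y = -1: RHS = -31 is not a perfect cube.
  y = 2: RHS = 239 is not a perfect cube.
  y = -2: RHS = -241 is not a perfect cube.
  y = 3: RHS = 809 is not a perfect cube.
  y = -3: RHS = -811 is not a perfect cube.
Continuing the search up to |y| = 50 finds no further solutions beyond those listed.
Collected solutions: (-1, 0).

Solutions (with |y| ≤ 50): (-1, 0).


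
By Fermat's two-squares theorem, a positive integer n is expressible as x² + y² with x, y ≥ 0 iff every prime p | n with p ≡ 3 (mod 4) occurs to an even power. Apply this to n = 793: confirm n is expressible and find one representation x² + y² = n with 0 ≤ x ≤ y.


Step 1: Factor n = 793 = 13 · 61.
Step 2: Check the mod-4 condition on each prime factor: 13 ≡ 1 (mod 4), exponent 1; 61 ≡ 1 (mod 4), exponent 1.
All primes ≡ 3 (mod 4) appear to even exponent (or don't appear), so by the two-squares theorem n IS expressible as a sum of two squares.
Step 3: Build a representation. Here n = 13 · 61 is a product of primes ≡ 1 (mod 4). Each prime p ≡ 1 (mod 4) is itself a sum of two squares; find a² by testing p − a² for a perfect square:
  13: 13 − 1² = 12, 13 − 2² = 9 = 3² ⇒ 13 = 2² + 3².
  61: 61 − 1² = 60, 61 − 2² = 57, 61 − 3² = 52, 61 − 4² = 45, 61 − 5² = 36 = 6² ⇒ 61 = 5² + 6².
  Combine using the Brahmagupta–Fibonacci identity (a² + b²)(c² + d²) = (ac − bd)² + (ad + bc)² = (ac + bd)² + (ad − bc)²:
  13 · 61 = 793: from (2² + 3²)(5² + 6²), take (2·5 − 3·6, 2·6 + 3·5) = (10 − 18, 12 + 15) = (-8, 27); dropping signs (only squares matter) gives (8, 27); check 8² + 27² = 64 + 729 = 793 ✓.
Step 4: Order so x ≤ y and verify: 8² + 27² = 64 + 729 = 793 = n. ✓

n = 793 = 8² + 27² (one valid representation with x ≤ y).


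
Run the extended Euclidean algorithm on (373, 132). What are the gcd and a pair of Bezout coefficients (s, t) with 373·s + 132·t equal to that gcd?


Euclidean algorithm on (373, 132) — divide until remainder is 0:
  373 = 2 · 132 + 109
  132 = 1 · 109 + 23
  109 = 4 · 23 + 17
  23 = 1 · 17 + 6
  17 = 2 · 6 + 5
  6 = 1 · 5 + 1
  5 = 5 · 1 + 0
gcd(373, 132) = 1.
Track Bezout coefficients alongside the remainders: start with r₀ = 373 = a·1 + b·0 (s = 1, t = 0) and r₁ = 132 = a·0 + b·1 (s = 0, t = 1); each new remainder r_{k+1} = r_{k-1} − q_k·r_k inherits s_{k+1} = s_{k-1} − q_k·s_k, t_{k+1} = t_{k-1} − q_k·t_k, so r_k = a·s_k + b·t_k at every step:
  q = 2: r = 109, s = 1 − 2·0 = 1, t = 0 − 2·1 = -2  (check: 373·1 + 132·(-2) = 109)
  q = 1: r = 23, s = 0 − 1·1 = -1, t = 1 − 1·(-2) = 3  (check: 373·(-1) + 132·3 = 23)
  q = 4: r = 17, s = 1 − 4·(-1) = 5, t = -2 − 4·3 = -14  (check: 373·5 + 132·(-14) = 17)
  q = 1: r = 6, s = -1 − 1·5 = -6, t = 3 − 1·(-14) = 17  (check: 373·(-6) + 132·17 = 6)
  q = 2: r = 5, s = 5 − 2·(-6) = 17, t = -14 − 2·17 = -48  (check: 373·17 + 132·(-48) = 5)
  q = 1: r = 1, s = -6 − 1·17 = -23, t = 17 − 1·(-48) = 65  (check: 373·(-23) + 132·65 = 1)
The row with r = 1 (the gcd) gives the Bezout coefficients s = -23, t = 65.
Result: 373 · (-23) + 132 · (65) = 1.

gcd(373, 132) = 1; s = -23, t = 65 (check: 373·(-23) + 132·65 = 1).


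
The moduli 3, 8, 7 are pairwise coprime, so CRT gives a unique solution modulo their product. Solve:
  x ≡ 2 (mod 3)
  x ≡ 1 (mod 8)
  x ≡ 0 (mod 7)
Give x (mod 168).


Moduli 3, 8, 7 are pairwise coprime; by CRT there is a unique solution modulo M = 3 · 8 · 7 = 168.
Solve pairwise, accumulating the modulus:
  Start with x ≡ 2 (mod 3).
  Combine with x ≡ 1 (mod 8): since gcd(3, 8) = 1, we get a unique residue mod 24.
    Write x = 2 + 3·t and substitute into x ≡ 1 (mod 8): 3·t ≡ 1 − 2 = -1 (mod 8).
    Reduce coefficients mod 8: 3·t ≡ 7 (mod 8).
    The inverse of 3 mod 8 is 3 (since 3·3 = 9 = 1·8 + 1), so t ≡ 3·7 = 21 ≡ 5 (mod 8).
    Then x = 2 + 3·5 = 17, valid modulo lcm(3, 8) = 24: x ≡ 17 (mod 24).
  Combine with x ≡ 0 (mod 7): since gcd(24, 7) = 1, we get a unique residue mod 168.
    Write x = 17 + 24·t and substitute into x ≡ 0 (mod 7): 24·t ≡ 0 − 17 = -17 (mod 7).
    Reduce coefficients mod 7: 3·t ≡ 4 (mod 7).
    The inverse of 3 mod 7 is 5 (since 3·5 = 15 = 2·7 + 1), so t ≡ 5·4 = 20 ≡ 6 (mod 7).
    Then x = 17 + 24·6 = 161, valid modulo lcm(24, 7) = 168: x ≡ 161 (mod 168).
Verify: 161 mod 3 = 2 ✓, 161 mod 8 = 1 ✓, 161 mod 7 = 0 ✓.

x ≡ 161 (mod 168).


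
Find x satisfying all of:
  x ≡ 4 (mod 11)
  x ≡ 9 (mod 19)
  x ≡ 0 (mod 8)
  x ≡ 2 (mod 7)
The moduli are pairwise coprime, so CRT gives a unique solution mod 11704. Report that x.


Product of moduli M = 11 · 19 · 8 · 7 = 11704.
Merge one congruence at a time:
  Start: x ≡ 4 (mod 11).
  Combine with x ≡ 9 (mod 19); new modulus lcm = 209.
    Write x = 4 + 11·t and substitute into x ≡ 9 (mod 19): 11·t ≡ 9 − 4 = 5 (mod 19).
    The inverse of 11 mod 19 is 7 (since 11·7 = 77 = 4·19 + 1), so t ≡ 7·5 = 35 ≡ 16 (mod 19).
    Then x = 4 + 11·16 = 180, valid modulo lcm(11, 19) = 209: x ≡ 180 (mod 209).
  Combine with x ≡ 0 (mod 8); new modulus lcm = 1672.
    Write x = 180 + 209·t and substitute into x ≡ 0 (mod 8): 209·t ≡ 0 − 180 = -180 (mod 8).
    Reduce coefficients mod 8: 1·t ≡ 4 (mod 8).
    So t ≡ 4 (mod 8).
    Then x = 180 + 209·4 = 1016, valid modulo lcm(209, 8) = 1672: x ≡ 1016 (mod 1672).
  Combine with x ≡ 2 (mod 7); new modulus lcm = 11704.
    Write x = 1016 + 1672·t and substitute into x ≡ 2 (mod 7): 1672·t ≡ 2 − 1016 = -1014 (mod 7).
    Reduce coefficients mod 7: 6·t ≡ 1 (mod 7).
    The inverse of 6 mod 7 is 6 (since 6·6 = 36 = 5·7 + 1), so t ≡ 6·1 = 6 ≡ 6 (mod 7).
    Then x = 1016 + 1672·6 = 11048, valid modulo lcm(1672, 7) = 11704: x ≡ 11048 (mod 11704).
Verify against each original: 11048 mod 11 = 4, 11048 mod 19 = 9, 11048 mod 8 = 0, 11048 mod 7 = 2.

x ≡ 11048 (mod 11704).


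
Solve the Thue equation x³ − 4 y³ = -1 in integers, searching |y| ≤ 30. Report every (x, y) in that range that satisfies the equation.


The equation is x³ - 4y³ = -1. For fixed y, x³ = 4·y³ − 1, so a solution requires the RHS to be a perfect cube.
Strategy: iterate y from -30 to 30, compute RHS = 4·y³ − 1, and check whether it is a (positive or negative) perfect cube.
Check small values of y:
  y = 0: RHS = -1 = (-1)³ ⇒ x = -1 works.
  y = 1: RHS = 3 is not a perfect cube.
  y = -1: RHS = -5 is not a perfect cube.
  y = 2: RHS = 31 is not a perfect cube.
  y = -2: RHS = -33 is not a perfect cube.
  y = 3: RHS = 107 is not a perfect cube.
  y = -3: RHS = -109 is not a perfect cube.
Continuing the search up to |y| = 30 finds no further solutions beyond those listed.
Collected solutions: (-1, 0).

Solutions (with |y| ≤ 30): (-1, 0).


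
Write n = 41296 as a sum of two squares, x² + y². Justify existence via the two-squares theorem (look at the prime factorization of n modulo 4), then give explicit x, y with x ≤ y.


Step 1: Factor n = 41296 = 2^4 · 29 · 89.
Step 2: Check the mod-4 condition on each prime factor: 2 = 2 (special); 29 ≡ 1 (mod 4), exponent 1; 89 ≡ 1 (mod 4), exponent 1.
All primes ≡ 3 (mod 4) appear to even exponent (or don't appear), so by the two-squares theorem n IS expressible as a sum of two squares.
Step 3: Build a representation. Group n = k² · m with k = 4 and m = 29 · 89 = 2581 (a product of primes ≡ 1 (mod 4)); a representation of m scales to one of n via (k·x)² + (k·y)² = k²(x² + y²). Each prime p ≡ 1 (mod 4) is itself a sum of two squares; find a² by testing p − a² for a perfect square:
  29: 29 − 1² = 28, 29 − 2² = 25 = 5² ⇒ 29 = 2² + 5².
  89: 89 − 1² = 88, 89 − 2² = 85, 89 − 3² = 80, 89 − 4² = 73, 89 − 5² = 64 = 8² ⇒ 89 = 5² + 8².
  Combine using the Brahmagupta–Fibonacci identity (a² + b²)(c² + d²) = (ac − bd)² + (ad + bc)² = (ac + bd)² + (ad − bc)²:
  29 · 89 = 2581: from (2² + 5²)(5² + 8²), take (2·5 − 5·8, 2·8 + 5·5) = (10 − 40, 16 + 25) = (-30, 41); dropping signs (only squares matter) gives (30, 41); check 30² + 41² = 900 + 1681 = 2581 ✓.
  Scale by k = 4: (4·30, 4·41) = (120, 164).
Step 4: Order so x ≤ y and verify: 120² + 164² = 14400 + 26896 = 41296 = n. ✓

n = 41296 = 120² + 164² (one valid representation with x ≤ y).


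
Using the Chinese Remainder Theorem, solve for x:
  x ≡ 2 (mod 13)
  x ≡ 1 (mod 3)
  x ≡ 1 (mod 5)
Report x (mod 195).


Moduli 13, 3, 5 are pairwise coprime; by CRT there is a unique solution modulo M = 13 · 3 · 5 = 195.
Solve pairwise, accumulating the modulus:
  Start with x ≡ 2 (mod 13).
  Combine with x ≡ 1 (mod 3): since gcd(13, 3) = 1, we get a unique residue mod 39.
    Write x = 2 + 13·t and substitute into x ≡ 1 (mod 3): 13·t ≡ 1 − 2 = -1 (mod 3).
    Reduce coefficients mod 3: 1·t ≡ 2 (mod 3).
    So t ≡ 2 (mod 3).
    Then x = 2 + 13·2 = 28, valid modulo lcm(13, 3) = 39: x ≡ 28 (mod 39).
  Combine with x ≡ 1 (mod 5): since gcd(39, 5) = 1, we get a unique residue mod 195.
    Write x = 28 + 39·t and substitute into x ≡ 1 (mod 5): 39·t ≡ 1 − 28 = -27 (mod 5).
    Reduce coefficients mod 5: 4·t ≡ 3 (mod 5).
    The inverse of 4 mod 5 is 4 (since 4·4 = 16 = 3·5 + 1), so t ≡ 4·3 = 12 ≡ 2 (mod 5).
    Then x = 28 + 39·2 = 106, valid modulo lcm(39, 5) = 195: x ≡ 106 (mod 195).
Verify: 106 mod 13 = 2 ✓, 106 mod 3 = 1 ✓, 106 mod 5 = 1 ✓.

x ≡ 106 (mod 195).


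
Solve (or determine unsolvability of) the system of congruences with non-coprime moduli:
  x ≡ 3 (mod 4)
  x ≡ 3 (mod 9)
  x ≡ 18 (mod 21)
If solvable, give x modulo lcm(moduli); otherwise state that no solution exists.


Moduli 4, 9, 21 are not pairwise coprime, so CRT works modulo lcm(m_i) when all pairwise compatibility conditions hold.
Pairwise compatibility: gcd(m_i, m_j) must divide a_i - a_j for every pair.
Merge one congruence at a time:
  Start: x ≡ 3 (mod 4).
  Combine with x ≡ 3 (mod 9): gcd(4, 9) = 1; 3 - 3 = 0, which IS divisible by 1, so compatible.
    Write x = 3 + 4·t and substitute into x ≡ 3 (mod 9): 4·t ≡ 3 − 3 = 0 (mod 9).
    The inverse of 4 mod 9 is 7 (since 4·7 = 28 = 3·9 + 1), so t ≡ 7·0 = 0 ≡ 0 (mod 9).
    Then x = 3 + 4·0 = 3, valid modulo lcm(4, 9) = 36: x ≡ 3 (mod 36).
  Combine with x ≡ 18 (mod 21): gcd(36, 21) = 3; 18 - 3 = 15, which IS divisible by 3, so compatible.
    Write x = 3 + 36·t and substitute into x ≡ 18 (mod 21): 36·t ≡ 18 − 3 = 15 (mod 21).
    Divide the congruence (and modulus) by g = 3: 12·t ≡ 5 (mod 7).
    Reduce coefficients mod 7: 5·t ≡ 5 (mod 7).
    The inverse of 5 mod 7 is 3 (since 5·3 = 15 = 2·7 + 1), so t ≡ 3·5 = 15 ≡ 1 (mod 7).
    Then x = 3 + 36·1 = 39, valid modulo lcm(36, 21) = 252: x ≡ 39 (mod 252).
Verify: 39 mod 4 = 3, 39 mod 9 = 3, 39 mod 21 = 18.

x ≡ 39 (mod 252).


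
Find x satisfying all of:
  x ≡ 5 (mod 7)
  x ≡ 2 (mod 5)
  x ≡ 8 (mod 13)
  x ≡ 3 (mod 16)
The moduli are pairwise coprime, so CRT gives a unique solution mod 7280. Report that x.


Product of moduli M = 7 · 5 · 13 · 16 = 7280.
Merge one congruence at a time:
  Start: x ≡ 5 (mod 7).
  Combine with x ≡ 2 (mod 5); new modulus lcm = 35.
    Write x = 5 + 7·t and substitute into x ≡ 2 (mod 5): 7·t ≡ 2 − 5 = -3 (mod 5).
    Reduce coefficients mod 5: 2·t ≡ 2 (mod 5).
    The inverse of 2 mod 5 is 3 (since 2·3 = 6 = 1·5 + 1), so t ≡ 3·2 = 6 ≡ 1 (mod 5).
    Then x = 5 + 7·1 = 12, valid modulo lcm(7, 5) = 35: x ≡ 12 (mod 35).
  Combine with x ≡ 8 (mod 13); new modulus lcm = 455.
    Write x = 12 + 35·t and substitute into x ≡ 8 (mod 13): 35·t ≡ 8 − 12 = -4 (mod 13).
    Reduce coefficients mod 13: 9·t ≡ 9 (mod 13).
    The inverse of 9 mod 13 is 3 (since 9·3 = 27 = 2·13 + 1), so t ≡ 3·9 = 27 ≡ 1 (mod 13).
    Then x = 12 + 35·1 = 47, valid modulo lcm(35, 13) = 455: x ≡ 47 (mod 455).
  Combine with x ≡ 3 (mod 16); new modulus lcm = 7280.
    Write x = 47 + 455·t and substitute into x ≡ 3 (mod 16): 455·t ≡ 3 − 47 = -44 (mod 16).
    Reduce coefficients mod 16: 7·t ≡ 4 (mod 16).
    The inverse of 7 mod 16 is 7 (since 7·7 = 49 = 3·16 + 1), so t ≡ 7·4 = 28 ≡ 12 (mod 16).
    Then x = 47 + 455·12 = 5507, valid modulo lcm(455, 16) = 7280: x ≡ 5507 (mod 7280).
Verify against each original: 5507 mod 7 = 5, 5507 mod 5 = 2, 5507 mod 13 = 8, 5507 mod 16 = 3.

x ≡ 5507 (mod 7280).


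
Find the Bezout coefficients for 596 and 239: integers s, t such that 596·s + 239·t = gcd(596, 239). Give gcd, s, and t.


Euclidean algorithm on (596, 239) — divide until remainder is 0:
  596 = 2 · 239 + 118
  239 = 2 · 118 + 3
  118 = 39 · 3 + 1
  3 = 3 · 1 + 0
gcd(596, 239) = 1.
Track Bezout coefficients alongside the remainders: start with r₀ = 596 = a·1 + b·0 (s = 1, t = 0) and r₁ = 239 = a·0 + b·1 (s = 0, t = 1); each new remainder r_{k+1} = r_{k-1} − q_k·r_k inherits s_{k+1} = s_{k-1} − q_k·s_k, t_{k+1} = t_{k-1} − q_k·t_k, so r_k = a·s_k + b·t_k at every step:
  q = 2: r = 118, s = 1 − 2·0 = 1, t = 0 − 2·1 = -2  (check: 596·1 + 239·(-2) = 118)
  q = 2: r = 3, s = 0 − 2·1 = -2, t = 1 − 2·(-2) = 5  (check: 596·(-2) + 239·5 = 3)
  q = 39: r = 1, s = 1 − 39·(-2) = 79, t = -2 − 39·5 = -197  (check: 596·79 + 239·(-197) = 1)
The row with r = 1 (the gcd) gives the Bezout coefficients s = 79, t = -197.
Result: 596 · (79) + 239 · (-197) = 1.

gcd(596, 239) = 1; s = 79, t = -197 (check: 596·79 + 239·(-197) = 1).


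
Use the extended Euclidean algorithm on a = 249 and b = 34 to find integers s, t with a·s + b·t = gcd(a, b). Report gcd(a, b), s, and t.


Euclidean algorithm on (249, 34) — divide until remainder is 0:
  249 = 7 · 34 + 11
  34 = 3 · 11 + 1
  11 = 11 · 1 + 0
gcd(249, 34) = 1.
Track Bezout coefficients alongside the remainders: start with r₀ = 249 = a·1 + b·0 (s = 1, t = 0) and r₁ = 34 = a·0 + b·1 (s = 0, t = 1); each new remainder r_{k+1} = r_{k-1} − q_k·r_k inherits s_{k+1} = s_{k-1} − q_k·s_k, t_{k+1} = t_{k-1} − q_k·t_k, so r_k = a·s_k + b·t_k at every step:
  q = 7: r = 11, s = 1 − 7·0 = 1, t = 0 − 7·1 = -7  (check: 249·1 + 34·(-7) = 11)
  q = 3: r = 1, s = 0 − 3·1 = -3, t = 1 − 3·(-7) = 22  (check: 249·(-3) + 34·22 = 1)
The row with r = 1 (the gcd) gives the Bezout coefficients s = -3, t = 22.
Result: 249 · (-3) + 34 · (22) = 1.

gcd(249, 34) = 1; s = -3, t = 22 (check: 249·(-3) + 34·22 = 1).


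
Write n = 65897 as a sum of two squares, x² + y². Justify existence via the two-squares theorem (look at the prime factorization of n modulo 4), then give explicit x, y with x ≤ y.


Step 1: Factor n = 65897 = 13 · 37 · 137.
Step 2: Check the mod-4 condition on each prime factor: 13 ≡ 1 (mod 4), exponent 1; 37 ≡ 1 (mod 4), exponent 1; 137 ≡ 1 (mod 4), exponent 1.
All primes ≡ 3 (mod 4) appear to even exponent (or don't appear), so by the two-squares theorem n IS expressible as a sum of two squares.
Step 3: Build a representation. Here n = 13 · 37 · 137 is a product of primes ≡ 1 (mod 4). Each prime p ≡ 1 (mod 4) is itself a sum of two squares; find a² by testing p − a² for a perfect square:
  13: 13 − 1² = 12, 13 − 2² = 9 = 3² ⇒ 13 = 2² + 3².
  37: 37 − 1² = 36 = 6² ⇒ 37 = 1² + 6².
  137: 137 − 1² = 136, 137 − 2² = 133, 137 − 3² = 128, 137 − 4² = 121 = 11² ⇒ 137 = 4² + 11².
  Combine using the Brahmagupta–Fibonacci identity (a² + b²)(c² + d²) = (ac − bd)² + (ad + bc)² = (ac + bd)² + (ad − bc)²:
  13 · 37 = 481: from (2² + 3²)(1² + 6²), take (2·1 − 3·6, 2·6 + 3·1) = (2 − 18, 12 + 3) = (-16, 15); dropping signs (only squares matter) gives (16, 15); check 16² + 15² = 256 + 225 = 481 ✓.
  481 · 137 = 65897: from (16² + 15²)(4² + 11²), take (16·4 − 15·11, 16·11 + 15·4) = (64 − 165, 176 + 60) = (-101, 236); dropping signs (only squares matter) gives (101, 236); check 101² + 236² = 10201 + 55696 = 65897 ✓.
Step 4: Order so x ≤ y and verify: 101² + 236² = 10201 + 55696 = 65897 = n. ✓

n = 65897 = 101² + 236² (one valid representation with x ≤ y).


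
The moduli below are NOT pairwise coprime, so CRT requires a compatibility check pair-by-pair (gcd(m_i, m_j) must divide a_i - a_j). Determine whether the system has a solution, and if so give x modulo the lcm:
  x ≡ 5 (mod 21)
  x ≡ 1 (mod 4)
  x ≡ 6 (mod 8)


Moduli 21, 4, 8 are not pairwise coprime, so CRT works modulo lcm(m_i) when all pairwise compatibility conditions hold.
Pairwise compatibility: gcd(m_i, m_j) must divide a_i - a_j for every pair.
Merge one congruence at a time:
  Start: x ≡ 5 (mod 21).
  Combine with x ≡ 1 (mod 4): gcd(21, 4) = 1; 1 - 5 = -4, which IS divisible by 1, so compatible.
    Write x = 5 + 21·t and substitute into x ≡ 1 (mod 4): 21·t ≡ 1 − 5 = -4 (mod 4).
    Reduce coefficients mod 4: 1·t ≡ 0 (mod 4).
    So t ≡ 0 (mod 4).
    Then x = 5 + 21·0 = 5, valid modulo lcm(21, 4) = 84: x ≡ 5 (mod 84).
  Combine with x ≡ 6 (mod 8): gcd(84, 8) = 4, and 6 - 5 = 1 is NOT divisible by 4.
    ⇒ system is inconsistent (no integer solution).

No solution (the system is inconsistent).
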